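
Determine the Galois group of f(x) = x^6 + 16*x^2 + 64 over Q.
The polynomial f is an irreducible sextic over Q, so G = Gal(f/Q) is one of the 16 transitive subgroups 6T1, ..., 6T16 of S_6. The discriminant of f is -66039417143296, which is not a perfect square, so G is not contained in A_6. The transitive groups of degree 6 not contained in A_6 are: C_6 (6T1, order 6), S_3 (6T2, order 6), D_6 (6T3, order 12), C_3 x S_3 (6T5, order 18), A_4 x C_2 (6T6, order 24), S_4 (6T8, order 24), S_3 x S_3 (6T9, order 36), S_4 x C_2 (6T11, order 48), (S_3 x S_3) : C_2 (6T13, order 72), PGL(2,5) (6T14, order 120), S_6 (6T16, order 720). By Dedekind's theorem, for a prime p not dividing disc(f) the degrees of the irreducible factors of f mod p form the cycle type of an element of G. Factoring f modulo the 17 such primes p <= 67 (skipping 2, 31, which divide the discriminant), each new pattern first appears at: mod 3: f = (x + 1)(x + 2)(x^4 + x^2 + 2), pattern 4+1+1; mod 5: f = (x^3 + x^2 + 3x + 4)(x^3 + 4x^2 + 3x + 1), pattern 3+3; mod 7: f = (x^6 + 2x^2 + 1), pattern 6; mod 11: f = (x^2 + 3)(x^2 + 2x + 6)(x^2 + 9x + 6), pattern 2+2+2; mod 13: f = (x^2 + 11)(x^4 + 2x^2 + 7), pattern 4+2; mod 37: f = (x + 10)(x + 27)(x^2 + 18x + 27)(x^2 + 19x + 27), pattern 2+2+1+1; mod 47: f = (x + 10)(x + 18)(x + 29)(x + 37)(x^2 + 1), pattern 2+1+1+1+1. No other pattern occurs in this range, so the set of observed cycle types is {4+1+1, 3+3, 6, 2+2+2, 4+2, 2+2+1+1, 2+1+1+1+1}. The candidates containing elements of all these cycle types are S_4 x C_2 (6T11) of order 48, S_6 (6T16) of order 720; the others are excluded. The observed types are precisely the cycle types that occur in S_4 x C_2 (6T11) (apart from the identity). Each of the other remaining candidates has further cycle types, and by the Chebotarev density theorem the matching factorization patterns would occur for a proportion of primes equal to their share of the group: S_6 (6T16) additionally contains elements of type 5+1, 3+2+1, 3+1+1+1 (304 of its 720 elements, about 42% of primes). None of the 17 primes tested shows any such pattern (for each of these groups the chance of that is below 10^-4), which rules them out. Hence G = S_4 x C_2 (6T11), of order 48.

S_4 x C_2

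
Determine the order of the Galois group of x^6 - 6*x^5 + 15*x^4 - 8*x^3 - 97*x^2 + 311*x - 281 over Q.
720

The degree of the splitting field over Q equals the order of the Galois group, so first determine the group. The polynomial f is an irreducible sextic over Q, so G = Gal(f/Q) is one of the 16 transitive subgroups 6T1, ..., 6T16 of S_6. The discriminant of f is 60811095694181, which is not a perfect square, so G is not contained in A_6. The transitive groups of degree 6 not contained in A_6 are: C_6 (6T1, order 6), S_3 (6T2, order 6), D_6 (6T3, order 12), C_3 x S_3 (6T5, order 18), A_4 x C_2 (6T6, order 24), S_4 (6T8, order 24), S_3 x S_3 (6T9, order 36), S_4 x C_2 (6T11, order 48), (S_3 x S_3) : C_2 (6T13, order 72), PGL(2,5) (6T14, order 120), S_6 (6T16, order 720). By Dedekind's theorem, for a prime p not dividing disc(f) the degrees of the irreducible factors of f mod p form the cycle type of an element of G. Factoring f modulo the 6 such primes p <= 17 (skipping 7, which divides the discriminant), each new pattern first appears at: mod 2: f = (x^6 + x^4 + x^2 + x + 1), pattern 6; mod 5: f = (x + 4)(x^5 + 2x^2 + 1), pattern 5+1; mod 17: f = (x + 2)(x^2 + 4x + 1)(x^3 + 5x^2 + 10x + 4), pattern 3+2+1. No other pattern occurs in this range, so the set of observed cycle types is {6, 5+1, 3+2+1}. Among the candidates above, the only group containing elements of all these cycle types is S_6 (6T16); every other candidate lacks at least one of them. Hence G = S_6 (6T16), of order 720. The Galois group S_6 (6T16) has order 720, so the splitting field has degree 720 over Q.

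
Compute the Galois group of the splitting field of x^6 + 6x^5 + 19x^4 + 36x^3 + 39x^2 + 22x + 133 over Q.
The polynomial f is an irreducible sextic over Q, so G = Gal(f/Q) is one of the 16 transitive subgroups 6T1, ..., 6T16 of S_6. The discriminant of f is -1849378557919232, which is not a perfect square, so G is not contained in A_6. The transitive groups of degree 6 not contained in A_6 are: C_6 (6T1, order 6), S_3 (6T2, order 6), D_6 (6T3, order 12), C_3 x S_3 (6T5, order 18), A_4 x C_2 (6T6, order 24), S_4 (6T8, order 24), S_3 x S_3 (6T9, order 36), S_4 x C_2 (6T11, order 48), (S_3 x S_3) : C_2 (6T13, order 72), PGL(2,5) (6T14, order 120), S_6 (6T16, order 720). By Dedekind's theorem, for a prime p not dividing disc(f) the degrees of the irreducible factors of f mod p form the cycle type of an element of G. Factoring f modulo the 29 such primes p <= 127 (skipping 2, 29, which divide the discriminant), each new pattern first appears at: mod 3: f = (x^3 + x^2 + 2)(x^3 + 2x^2 + 2x + 2), pattern 3+3; mod 5: f = (x^6 + x^5 + 4x^4 + x^3 + 4x^2 + 2x + 3), pattern 6; mod 7: f = (x)(x + 2)(x^4 + 4x^3 + 4x^2 + 4), pattern 4+1+1; mod 17: f = (x + 8)(x + 11)(x^2 + 6x + 14)(x^2 + 15x + 6), pattern 2+2+1+1; mod 23: f = (x^2 + 2x + 17)(x^2 + 5x + 14)(x^2 + 22x + 8), pattern 2+2+2; mod 67: f = (x^2 + 2x + 57)(x^4 + 4x^3 + 21x^2 + 34x + 47), pattern 4+2; mod 127: f = (x + 8)(x + 48)(x + 81)(x + 121)(x^2 + 2x + 104), pattern 2+1+1+1+1. No other pattern occurs in this range, so the set of observed cycle types is {3+3, 6, 4+1+1, 2+2+1+1, 2+2+2, 4+2, 2+1+1+1+1}. The candidates containing elements of all these cycle types are S_4 x C_2 (6T11) of order 48, S_6 (6T16) of order 720; the others are excluded. The observed types are precisely the cycle types that occur in S_4 x C_2 (6T11) (apart from the identity). Each of the other remaining candidates has further cycle types, and by the Chebotarev density theorem the matching factorization patterns would occur for a proportion of primes equal to their share of the group: S_6 (6T16) additionally contains elements of type 5+1, 3+2+1, 3+1+1+1 (304 of its 720 elements, about 42% of primes). None of the 29 primes tested shows any such pattern (for each of these groups the chance of that is below 10^-4), which rules them out. Hence G = S_4 x C_2 (6T11), of order 48.

S_4 x C_2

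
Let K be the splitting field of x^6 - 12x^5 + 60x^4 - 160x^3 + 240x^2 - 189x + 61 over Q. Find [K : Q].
The degree of the splitting field over Q equals the order of the Galois group, so first determine the group. The polynomial f is an irreducible sextic over Q, so G = Gal(f/Q) is one of the 16 transitive subgroups 6T1, ..., 6T16 of S_6. The discriminant of f is -9059283, which is not a perfect square, so G is not contained in A_6. The transitive groups of degree 6 not contained in A_6 are: C_6 (6T1, order 6), S_3 (6T2, order 6), D_6 (6T3, order 12), C_3 x S_3 (6T5, order 18), A_4 x C_2 (6T6, order 24), S_4 (6T8, order 24), S_3 x S_3 (6T9, order 36), S_4 x C_2 (6T11, order 48), (S_3 x S_3) : C_2 (6T13, order 72), PGL(2,5) (6T14, order 120), S_6 (6T16, order 720). By Dedekind's theorem, for a prime p not dividing disc(f) the degrees of the irreducible factors of f mod p form the cycle type of an element of G. Factoring f modulo the 28 such primes p <= 127 (skipping 3, 17, 43, which divide the discriminant), each new pattern first appears at: mod 2: f = (x^6 + x + 1), pattern 6; mod 7: f = (x + 4)(x^2 + 6x + 4)(x^3 + 6x^2 + 6), pattern 3+2+1; mod 11: f = (x^2 + 9x + 2)(x^4 + x^3 + 5x^2 + 2x + 3), pattern 4+2; mod 13: f = (x + 3)(x + 8)(x^2 + 6x + 3)(x^2 + 10x + 5), pattern 2+2+1+1; mod 61: f = (x)(x + 2)(x + 8)(x + 19)(x^2 + 20x + 6), pattern 2+1+1+1+1; mod 97: f = (x + 8)(x + 10)(x + 47)(x^3 + 20x^2 + 65x + 10), pattern 3+1+1+1; mod 113: f = (x^2 + 6)(x^2 + 41x + 19)(x^2 + 60x + 61), pattern 2+2+2; mod 127: f = (x^3 + 33x^2 + x + 91)(x^3 + 82x^2 + 20x + 23), pattern 3+3. No other pattern occurs in this range, so the set of observed cycle types is {6, 3+2+1, 4+2, 2+2+1+1, 2+1+1+1+1, 3+1+1+1, 2+2+2, 3+3}. The candidates containing elements of all these cycle types are (S_3 x S_3) : C_2 (6T13) of order 72, S_6 (6T16) of order 720; the others are excluded. The observed types are precisely the cycle types that occur in (S_3 x S_3) : C_2 (6T13) (apart from the identity). Each of the other remaining candidates has further cycle types, and by the Chebotarev density theorem the matching factorization patterns would occur for a proportion of primes equal to their share of the group: S_6 (6T16) additionally contains elements of type 5+1, 4+1+1 (234 of its 720 elements, about 32% of primes). None of the 28 primes tested shows any such pattern (for each of these groups the chance of that is below 10^-4), which rules them out. Hence G = (S_3 x S_3) : C_2 (6T13), of order 72. The Galois group (S_3 x S_3) : C_2 (6T13) has order 72, so the splitting field has degree 72 over Q.

72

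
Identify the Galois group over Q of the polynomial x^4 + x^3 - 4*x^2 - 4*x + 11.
The polynomial is an irreducible quartic over Q and its discriminant is 120125, which is not a perfect square, so the Galois group is not contained in A_4. The resolvent cubic y^3 + 4*y^2 - 48*y - 203 has exactly one rational root, so the Galois group is C_4 or D_4. The quartic becomes reducible over Q(sqrt(disc)), so the group is C_4.

C_4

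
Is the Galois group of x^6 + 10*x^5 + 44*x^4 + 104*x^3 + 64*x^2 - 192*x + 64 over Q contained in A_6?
Yes

The polynomial is irreducible of degree 6 over Q. Its discriminant is 564385546240000 = 23756800^2, a perfect square. A Galois group lies in the alternating group exactly when the discriminant is a square in Q, so the Galois group ((C_3 x C_3) : C_4) is contained in A_6.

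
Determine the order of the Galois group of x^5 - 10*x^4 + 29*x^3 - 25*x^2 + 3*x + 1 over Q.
The degree of the splitting field over Q equals the order of the Galois group, so first determine the group. The polynomial f is an irreducible quintic over Q, so G = Gal(f/Q) is a transitive subgroup of S_5: one of C_5 (5T1, order 5), D_5 (5T2, order 10), F_20 (5T3, order 20), A_5 (5T4, order 60) or S_5 (5T5, order 120). The discriminant of f is 7745089 = 2783^2, a perfect square, so G is contained in A_5. The transitive groups of degree 5 contained in A_5 are: C_5 (5T1, order 5), D_5 (5T2, order 10), A_5 (5T4, order 60). By Dedekind's theorem, for a prime p not dividing disc(f) the degrees of the irreducible factors of f mod p form the cycle type of an element of G. Factoring f modulo the 14 such primes p <= 53 (skipping 11, 23, which divide the discriminant), each new pattern first appears at: mod 2: f = (x^5 + x^3 + x^2 + x + 1), pattern 5; mod 43: f = (x + 11)(x + 14)(x + 30)(x + 31)(x + 33), pattern 1+1+1+1+1. No other pattern occurs in this range, so the set of observed cycle types is {5, 1+1+1+1+1}. The candidates containing elements of all these cycle types are C_5 (5T1) of order 5, D_5 (5T2) of order 10, A_5 (5T4) of order 60; the others are excluded. The observed types are precisely the cycle types that occur in C_5 (5T1). Each of the other remaining candidates has further cycle types, and by the Chebotarev density theorem the matching factorization patterns would occur for a proportion of primes equal to their share of the group: D_5 (5T2) additionally contains elements of type 2+2+1 (5 of its 10 elements, about 50% of primes); A_5 (5T4) additionally contains elements of type 3+1+1, 2+2+1 (35 of its 60 elements, about 58% of primes). None of the 14 primes tested shows any such pattern (for each of these groups the chance of that is below 10^-4), which rules them out. Hence G = C_5 (5T1), of order 5. The Galois group C_5 (5T1) has order 5, so the splitting field has degree 5 over Q.

5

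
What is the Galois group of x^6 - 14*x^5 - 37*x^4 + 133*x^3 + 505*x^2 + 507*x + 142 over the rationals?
PSL(2,5) (order 60)

The polynomial f is an irreducible sextic over Q, so G = Gal(f/Q) is one of the 16 transitive subgroups 6T1, ..., 6T16 of S_6. The discriminant of f is 30991489 = 5567^2, a perfect square, so G is contained in A_6. The transitive groups of degree 6 contained in A_6 are: A_4 (6T4, order 12), S_4 (6T7, order 24), (C_3 x C_3) : C_4 (6T10, order 36), PSL(2,5) (6T12, order 60), A_6 (6T15, order 360). By Dedekind's theorem, for a prime p not dividing disc(f) the degrees of the irreducible factors of f mod p form the cycle type of an element of G. Factoring f modulo the 21 such primes p <= 79 (skipping 19, which divides the discriminant), each new pattern first appears at: mod 2: f = (x)(x^5 + x^3 + x^2 + x + 1), pattern 5+1; mod 7: f = (x^3 + 3x^2 + 3x + 5)(x^3 + 4x^2 + 4x + 6), pattern 3+3; mod 61: f = (x + 48)(x + 54)(x^2 + 7x + 25)(x^2 + 60x + 35), pattern 2+2+1+1. No other pattern occurs in this range, so the set of observed cycle types is {5+1, 3+3, 2+2+1+1}. The candidates containing elements of all these cycle types are PSL(2,5) (6T12) of order 60, A_6 (6T15) of order 360; the others are excluded. The observed types are precisely the cycle types that occur in PSL(2,5) (6T12) (apart from the identity). Each of the other remaining candidates has further cycle types, and by the Chebotarev density theorem the matching factorization patterns would occur for a proportion of primes equal to their share of the group: A_6 (6T15) additionally contains elements of type 4+2, 3+1+1+1 (130 of its 360 elements, about 36% of primes). None of the 21 primes tested shows any such pattern (for each of these groups the chance of that is below 10^-4), which rules them out. Hence G = PSL(2,5) (6T12), of order 60.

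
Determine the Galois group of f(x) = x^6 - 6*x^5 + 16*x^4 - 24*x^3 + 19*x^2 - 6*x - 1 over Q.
A_4, A_4 acting on 6 points

The polynomial f is an irreducible sextic over Q, so G = Gal(f/Q) is one of the 16 transitive subgroups 6T1, ..., 6T16 of S_6. The discriminant of f is 153664 = 392^2, a perfect square, so G is contained in A_6. The transitive groups of degree 6 contained in A_6 are: A_4 (6T4, order 12), S_4 (6T7, order 24), (C_3 x C_3) : C_4 (6T10, order 36), PSL(2,5) (6T12, order 60), A_6 (6T15, order 360). By Dedekind's theorem, for a prime p not dividing disc(f) the degrees of the irreducible factors of f mod p form the cycle type of an element of G. Factoring f modulo the 33 such primes p <= 149 (skipping 2, 7, which divide the discriminant), each new pattern first appears at: mod 3: f = (x^3 + 2x + 1)(x^3 + 2x + 2), pattern 3+3; mod 13: f = (x + 5)(x + 6)(x^2 + 11x + 6)(x^2 + 11x + 7), pattern 2+2+1+1. No other pattern occurs in this range, so the set of observed cycle types is {3+3, 2+2+1+1}. The candidates containing elements of all these cycle types are A_4 (6T4) of order 12, S_4 (6T7) of order 24, (C_3 x C_3) : C_4 (6T10) of order 36, PSL(2,5) (6T12) of order 60, A_6 (6T15) of order 360; the others are excluded. The observed types are precisely the cycle types that occur in A_4 (6T4) (apart from the identity). Each of the other remaining candidates has further cycle types, and by the Chebotarev density theorem the matching factorization patterns would occur for a proportion of primes equal to their share of the group: S_4 (6T7) additionally contains elements of type 4+2 (6 of its 24 elements, about 25% of primes); (C_3 x C_3) : C_4 (6T10) additionally contains elements of type 4+2, 3+1+1+1 (22 of its 36 elements, about 61% of primes); PSL(2,5) (6T12) additionally contains elements of type 5+1 (24 of its 60 elements, about 40% of primes); A_6 (6T15) additionally contains elements of type 5+1, 4+2, 3+1+1+1 (274 of its 360 elements, about 76% of primes). None of the 33 primes tested shows any such pattern (for each of these groups the chance of that is below 10^-4), which rules them out. Hence G = A_4 (6T4), of order 12.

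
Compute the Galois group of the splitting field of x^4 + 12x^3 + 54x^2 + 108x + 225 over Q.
V_4

The polynomial is an irreducible quartic over Q and its discriminant is 764411904 = 27648^2, a perfect square, so the Galois group is contained in A_4. The resolvent cubic y^3 - 54*y^2 + 396*y + 4536 splits completely over Q, which gives the Klein four-group V_4.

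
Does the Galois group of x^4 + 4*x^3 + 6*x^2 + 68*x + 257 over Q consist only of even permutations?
The polynomial is irreducible of degree 4 over Q. Its discriminant is 1358954496 = 36864^2, a perfect square. A Galois group lies in the alternating group exactly when the discriminant is a square in Q, so the Galois group (A_4) is contained in A_4.

Yes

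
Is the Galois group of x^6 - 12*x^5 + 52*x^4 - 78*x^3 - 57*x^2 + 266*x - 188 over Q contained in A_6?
The polynomial is irreducible of degree 6 over Q. Its discriminant is 454513278976 = 674176^2, a perfect square. A Galois group lies in the alternating group exactly when the discriminant is a square in Q, so the Galois group (S_4) is contained in A_6.

Yes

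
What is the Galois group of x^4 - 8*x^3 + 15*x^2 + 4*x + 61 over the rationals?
V_4, the Klein four-group

The polynomial is an irreducible quartic over Q and its discriminant is 76527504 = 8748^2, a perfect square, so the Galois group is contained in A_4. The resolvent cubic y^3 - 15*y^2 - 276*y - 260 splits completely over Q, which gives the Klein four-group V_4.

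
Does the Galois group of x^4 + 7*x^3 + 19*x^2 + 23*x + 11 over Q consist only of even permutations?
The polynomial is irreducible of degree 4 over Q. Its discriminant is 125, which is not a perfect square. A Galois group lies in the alternating group exactly when the discriminant is a square in Q, so the Galois group (C_4) is not contained in A_4.

No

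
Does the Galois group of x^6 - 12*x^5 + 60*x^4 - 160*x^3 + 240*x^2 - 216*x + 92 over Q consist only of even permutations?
Yes

The polynomial is irreducible of degree 6 over Q. Its discriminant is 746496000000 = 864000^2, a perfect square. A Galois group lies in the alternating group exactly when the discriminant is a square in Q, so the Galois group (A_6) is contained in A_6.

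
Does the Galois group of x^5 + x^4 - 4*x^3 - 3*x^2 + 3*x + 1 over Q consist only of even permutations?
Yes

The polynomial is irreducible of degree 5 over Q. Its discriminant is 14641 = 121^2, a perfect square. A Galois group lies in the alternating group exactly when the discriminant is a square in Q, so the Galois group (C_5) is contained in A_5.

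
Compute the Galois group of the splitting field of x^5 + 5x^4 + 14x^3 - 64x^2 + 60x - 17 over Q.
The polynomial f is an irreducible quintic over Q, so G = Gal(f/Q) is a transitive subgroup of S_5: one of C_5 (5T1, order 5), D_5 (5T2, order 10), F_20 (5T3, order 20), A_5 (5T4, order 60) or S_5 (5T5, order 120). The discriminant of f is 691661389, which is not a perfect square, so G is not contained in A_5. The transitive groups of degree 5 not contained in A_5 are: F_20 (5T3, order 20), S_5 (5T5, order 120). By Dedekind's theorem, for a prime p not dividing disc(f) the degrees of the irreducible factors of f mod p form the cycle type of an element of G. Factoring f modulo the first such prime p = 2, each new pattern first appears at: mod 2: f = (x^2 + x + 1)(x^3 + x + 1), pattern 3+2. No other pattern occurs in this range, so the set of observed cycle types is {3+2}. Among the candidates above, the only group containing elements of all these cycle types is S_5 (5T5) — F_20 (5T3) lacks at least one of them. Hence G = S_5 (5T5), of order 120.

S_5, the symmetric group on 5 letters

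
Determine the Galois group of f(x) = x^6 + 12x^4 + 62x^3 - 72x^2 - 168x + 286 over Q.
The polynomial f is an irreducible sextic over Q, so G = Gal(f/Q) is one of the 16 transitive subgroups 6T1, ..., 6T16 of S_6. The discriminant of f is 407330802770688, which is not a perfect square, so G is not contained in A_6. The transitive groups of degree 6 not contained in A_6 are: C_6 (6T1, order 6), S_3 (6T2, order 6), D_6 (6T3, order 12), C_3 x S_3 (6T5, order 18), A_4 x C_2 (6T6, order 24), S_4 (6T8, order 24), S_3 x S_3 (6T9, order 36), S_4 x C_2 (6T11, order 48), (S_3 x S_3) : C_2 (6T13, order 72), PGL(2,5) (6T14, order 120), S_6 (6T16, order 720). By Dedekind's theorem, for a prime p not dividing disc(f) the degrees of the irreducible factors of f mod p form the cycle type of an element of G. Factoring f modulo the 22 such primes p <= 97 (skipping 2, 3, 37, which divide the discriminant), each new pattern first appears at: mod 5: f = (x^6 + 2x^4 + 2x^3 + 3x^2 + 2x + 1), pattern 6; mod 11: f = (x)(x + 10)(x^2 + 9)(x^2 + x + 4), pattern 2+2+1+1; mod 13: f = (x)(x + 3)(x + 10)(x^3 + 8x + 10), pattern 3+1+1+1; mod 31: f = (x^2 + 3x + 11)(x^2 + 9x + 15)(x^2 + 19x + 10), pattern 2+2+2; mod 97: f = (x^3 + 43x + 75)(x^3 + 66x + 84), pattern 3+3. No other pattern occurs in this range, so the set of observed cycle types is {6, 2+2+1+1, 3+1+1+1, 2+2+2, 3+3}. The candidates containing elements of all these cycle types are S_3 x S_3 (6T9) of order 36, (S_3 x S_3) : C_2 (6T13) of order 72, S_6 (6T16) of order 720; the others are excluded. The observed types are precisely the cycle types that occur in S_3 x S_3 (6T9) (apart from the identity). Each of the other remaining candidates has further cycle types, and by the Chebotarev density theorem the matching factorization patterns would occur for a proportion of primes equal to their share of the group: (S_3 x S_3) : C_2 (6T13) additionally contains elements of type 4+2, 3+2+1, 2+1+1+1+1 (36 of its 72 elements, about 50% of primes); S_6 (6T16) additionally contains elements of type 5+1, 4+2, 4+1+1, 3+2+1, 2+1+1+1+1 (459 of its 720 elements, about 64% of primes). None of the 22 primes tested shows any such pattern (for each of these groups the chance of that is below 10^-4), which rules them out. Hence G = S_3 x S_3 (6T9), of order 36.

S_3 x S_3, the direct product S_3 x S_3 in its degree-6 action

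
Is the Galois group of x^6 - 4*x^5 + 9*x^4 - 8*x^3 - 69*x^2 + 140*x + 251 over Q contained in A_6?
Yes

The polynomial is irreducible of degree 6 over Q. Its discriminant is 564385546240000 = 23756800^2, a perfect square. A Galois group lies in the alternating group exactly when the discriminant is a square in Q, so the Galois group ((C_3 x C_3) : C_4) is contained in A_6.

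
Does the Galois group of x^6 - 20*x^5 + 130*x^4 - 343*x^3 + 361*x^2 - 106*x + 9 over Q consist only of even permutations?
Yes

The polynomial is irreducible of degree 6 over Q. Its discriminant is 3646117689361 = 1909481^2, a perfect square. A Galois group lies in the alternating group exactly when the discriminant is a square in Q, so the Galois group (PSL(2,5)) is contained in A_6.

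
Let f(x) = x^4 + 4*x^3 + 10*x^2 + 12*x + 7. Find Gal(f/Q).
C_4

The polynomial is an irreducible quartic over Q and its discriminant is 2048, which is not a perfect square, so the Galois group is not contained in A_4. The resolvent cubic y^3 - 10*y^2 + 20*y + 24 has exactly one rational root, so the Galois group is C_4 or D_4. The quartic becomes reducible over Q(sqrt(disc)), so the group is C_4.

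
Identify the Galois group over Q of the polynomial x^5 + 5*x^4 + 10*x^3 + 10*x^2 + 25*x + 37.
A_5

The polynomial f is an irreducible quintic over Q, so G = Gal(f/Q) is a transitive subgroup of S_5: one of C_5 (5T1, order 5), D_5 (5T2, order 10), F_20 (5T3, order 20), A_5 (5T4, order 60) or S_5 (5T5, order 120). The discriminant of f is 1024000000 = 32000^2, a perfect square, so G is contained in A_5. The transitive groups of degree 5 contained in A_5 are: C_5 (5T1, order 5), D_5 (5T2, order 10), A_5 (5T4, order 60). By Dedekind's theorem, for a prime p not dividing disc(f) the degrees of the irreducible factors of f mod p form the cycle type of an element of G. Factoring f modulo the 2 such primes p <= 7 (skipping 2, 5, which divide the discriminant), each new pattern first appears at: mod 3: f = (x^5 + 2x^4 + x^3 + x^2 + x + 1), pattern 5; mod 7: f = (x + 3)(x + 4)(x^3 + 5x^2 + 5x + 6), pattern 3+1+1. No other pattern occurs in this range, so the set of observed cycle types is {5, 3+1+1}. Among the candidates above, the only group containing elements of all these cycle types is A_5 (5T4) — each of C_5 (5T1), D_5 (5T2) lacks at least one of them. Hence G = A_5 (5T4), of order 60.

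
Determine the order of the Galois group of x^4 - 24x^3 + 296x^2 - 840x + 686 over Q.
4

The degree of the splitting field over Q equals the order of the Galois group, so first determine the group. The polynomial is an irreducible quartic over Q and its discriminant is 39956252672, which is not a perfect square, so the Galois group is not contained in A_4. The resolvent cubic y^3 - 296*y^2 + 17416*y - 288512 has exactly one rational root, so the Galois group is C_4 or D_4. The quartic becomes reducible over Q(sqrt(disc)), so the group is C_4. The Galois group C_4 (4T1) has order 4, so the splitting field has degree 4 over Q.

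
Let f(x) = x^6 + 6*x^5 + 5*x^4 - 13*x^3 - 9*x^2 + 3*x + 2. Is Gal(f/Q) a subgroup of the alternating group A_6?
Yes

The polynomial is irreducible of degree 6 over Q. Its discriminant is 30991489 = 5567^2, a perfect square. A Galois group lies in the alternating group exactly when the discriminant is a square in Q, so the Galois group (PSL(2,5)) is contained in A_6.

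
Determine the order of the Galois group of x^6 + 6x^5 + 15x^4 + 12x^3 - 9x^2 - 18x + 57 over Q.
6

The degree of the splitting field over Q equals the order of the Galois group, so first determine the group. The polynomial f is an irreducible sextic over Q, so G = Gal(f/Q) is one of the 16 transitive subgroups 6T1, ..., 6T16 of S_6. The discriminant of f is -21134460321792, which is not a perfect square, so G is not contained in A_6. The transitive groups of degree 6 not contained in A_6 are: C_6 (6T1, order 6), S_3 (6T2, order 6), D_6 (6T3, order 12), C_3 x S_3 (6T5, order 18), A_4 x C_2 (6T6, order 24), S_4 (6T8, order 24), S_3 x S_3 (6T9, order 36), S_4 x C_2 (6T11, order 48), (S_3 x S_3) : C_2 (6T13, order 72), PGL(2,5) (6T14, order 120), S_6 (6T16, order 720). By Dedekind's theorem, for a prime p not dividing disc(f) the degrees of the irreducible factors of f mod p form the cycle type of an element of G. Factoring f modulo the 37 such primes p <= 167 (skipping 2, 3, which divide the discriminant), each new pattern first appears at: mod 5: f = (x^6 + x^5 + 2x^3 + x^2 + 2x + 2), pattern 6; mod 7: f = (x^3 + 3x^2 + 3x + 3)(x^3 + 3x^2 + 3x + 5), pattern 3+3; mod 17: f = (x^2 + 11x + 14)(x^2 + 13x + 16)(x^2 + 16x + 2), pattern 2+2+2; mod 19: f = (x)(x + 9)(x + 11)(x + 13)(x + 14)(x + 16), pattern 1+1+1+1+1+1. No other pattern occurs in this range, so the set of observed cycle types is {6, 3+3, 2+2+2, 1+1+1+1+1+1}. The candidates containing elements of all these cycle types are C_6 (6T1) of order 6, D_6 (6T3) of order 12, C_3 x S_3 (6T5) of order 18, A_4 x C_2 (6T6) of order 24, S_3 x S_3 (6T9) of order 36, S_4 x C_2 (6T11) of order 48, (S_3 x S_3) : C_2 (6T13) of order 72, PGL(2,5) (6T14) of order 120, S_6 (6T16) of order 720; the others are excluded. The observed types are precisely the cycle types that occur in C_6 (6T1). Each of the other remaining candidates has further cycle types, and by the Chebotarev density theorem the matching factorization patterns would occur for a proportion of primes equal to their share of the group: D_6 (6T3) additionally contains elements of type 2+2+1+1 (3 of its 12 elements, about 25% of primes); C_3 x S_3 (6T5) additionally contains elements of type 3+1+1+1 (4 of its 18 elements, about 22% of primes); A_4 x C_2 (6T6) additionally contains elements of type 2+2+1+1, 2+1+1+1+1 (6 of its 24 elements, about 25% of primes); S_3 x S_3 (6T9) additionally contains elements of type 3+1+1+1, 2+2+1+1 (13 of its 36 elements, about 36% of primes); S_4 x C_2 (6T11) additionally contains elements of type 4+2, 4+1+1, 2+2+1+1, 2+1+1+1+1 (24 of its 48 elements, about 50% of primes); (S_3 x S_3) : C_2 (6T13) additionally contains elements of type 4+2, 3+2+1, 3+1+1+1, 2+2+1+1, 2+1+1+1+1 (49 of its 72 elements, about 68% of primes); PGL(2,5) (6T14) additionally contains elements of type 5+1, 4+1+1, 2+2+1+1 (69 of its 120 elements, about 58% of primes); S_6 (6T16) additionally contains elements of type 5+1, 4+2, 4+1+1, 3+2+1, 3+1+1+1, 2+2+1+1, 2+1+1+1+1 (544 of its 720 elements, about 76% of primes). None of the 37 primes tested shows any such pattern (for each of these groups the chance of that is below 10^-4), which rules them out. Hence G = C_6 (6T1), of order 6. The Galois group C_6 (6T1) has order 6, so the splitting field has degree 6 over Q.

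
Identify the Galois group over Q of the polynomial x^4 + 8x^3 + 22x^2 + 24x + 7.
D_4

The polynomial is an irreducible quartic over Q and its discriminant is -1024, which is not a perfect square, so the Galois group is not contained in A_4. The resolvent cubic y^3 - 22*y^2 + 164*y - 408 has exactly one rational root, so the Galois group is C_4 or D_4. The quartic remains irreducible over Q(sqrt(disc)), so the group is D_4.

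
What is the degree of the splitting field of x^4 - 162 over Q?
8

The degree of the splitting field over Q equals the order of the Galois group, so first determine the group. The polynomial is an irreducible quartic over Q and its discriminant is -1088391168, which is not a perfect square, so the Galois group is not contained in A_4. The resolvent cubic y^3 + 648*y has exactly one rational root, so the Galois group is C_4 or D_4. The quartic remains irreducible over Q(sqrt(disc)), so the group is D_4. The Galois group D_4 (4T3) has order 8, so the splitting field has degree 8 over Q.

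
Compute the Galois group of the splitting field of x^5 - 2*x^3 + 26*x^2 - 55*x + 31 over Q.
S_5

The polynomial f is an irreducible quintic over Q, so G = Gal(f/Q) is a transitive subgroup of S_5: one of C_5 (5T1, order 5), D_5 (5T2, order 10), F_20 (5T3, order 20), A_5 (5T4, order 60) or S_5 (5T5, order 120). The discriminant of f is 2019549349, which is not a perfect square, so G is not contained in A_5. The transitive groups of degree 5 not contained in A_5 are: F_20 (5T3, order 20), S_5 (5T5, order 120). By Dedekind's theorem, for a prime p not dividing disc(f) the degrees of the irreducible factors of f mod p form the cycle type of an element of G. Factoring f modulo the first such prime p = 2, each new pattern first appears at: mod 2: f = (x^2 + x + 1)(x^3 + x^2 + 1), pattern 3+2. No other pattern occurs in this range, so the set of observed cycle types is {3+2}. Among the candidates above, the only group containing elements of all these cycle types is S_5 (5T5) — F_20 (5T3) lacks at least one of them. Hence G = S_5 (5T5), of order 120.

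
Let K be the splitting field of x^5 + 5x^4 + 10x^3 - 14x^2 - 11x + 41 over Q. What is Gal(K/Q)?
D_5 (order 10)

The polynomial f is an irreducible quintic over Q, so G = Gal(f/Q) is a transitive subgroup of S_5: one of C_5 (5T1, order 5), D_5 (5T2, order 10), F_20 (5T3, order 20), A_5 (5T4, order 60) or S_5 (5T5, order 120). The discriminant of f is 57907609600 = 240640^2, a perfect square, so G is contained in A_5. The transitive groups of degree 5 contained in A_5 are: C_5 (5T1, order 5), D_5 (5T2, order 10), A_5 (5T4, order 60). By Dedekind's theorem, for a prime p not dividing disc(f) the degrees of the irreducible factors of f mod p form the cycle type of an element of G. Factoring f modulo the 23 such primes p <= 101 (skipping 2, 5, 47, which divide the discriminant), each new pattern first appears at: mod 3: f = (x^5 + 2x^4 + x^3 + x^2 + x + 2), pattern 5; mod 11: f = (x + 7)(x^2 + 3x + 3)(x^2 + 6x + 3), pattern 2+2+1; mod 83: f = (x + 9)(x + 23)(x + 36)(x + 40)(x + 63), pattern 1+1+1+1+1. No other pattern occurs in this range, so the set of observed cycle types is {5, 2+2+1, 1+1+1+1+1}. The candidates containing elements of all these cycle types are D_5 (5T2) of order 10, A_5 (5T4) of order 60; the others are excluded. The observed types are precisely the cycle types that occur in D_5 (5T2). Each of the other remaining candidates has further cycle types, and by the Chebotarev density theorem the matching factorization patterns would occur for a proportion of primes equal to their share of the group: A_5 (5T4) additionally contains elements of type 3+1+1 (20 of its 60 elements, about 33% of primes). None of the 23 primes tested shows any such pattern (for each of these groups the chance of that is below 10^-4), which rules them out. Hence G = D_5 (5T2), of order 10.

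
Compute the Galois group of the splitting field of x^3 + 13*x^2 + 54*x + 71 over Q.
3T1: C_3

The polynomial is an irreducible cubic over Q and its discriminant is 49 = 7^2, a perfect square. For an irreducible cubic, a square discriminant forces the Galois group to be A_3, the cyclic group of order 3.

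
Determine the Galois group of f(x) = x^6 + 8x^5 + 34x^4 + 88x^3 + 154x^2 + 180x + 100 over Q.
The polynomial f is an irreducible sextic over Q, so G = Gal(f/Q) is one of the 16 transitive subgroups 6T1, ..., 6T16 of S_6. The discriminant of f is -54718156800, which is not a perfect square, so G is not contained in A_6. The transitive groups of degree 6 not contained in A_6 are: C_6 (6T1, order 6), S_3 (6T2, order 6), D_6 (6T3, order 12), C_3 x S_3 (6T5, order 18), A_4 x C_2 (6T6, order 24), S_4 (6T8, order 24), S_3 x S_3 (6T9, order 36), S_4 x C_2 (6T11, order 48), (S_3 x S_3) : C_2 (6T13, order 72), PGL(2,5) (6T14, order 120), S_6 (6T16, order 720). By Dedekind's theorem, for a prime p not dividing disc(f) the degrees of the irreducible factors of f mod p form the cycle type of an element of G. Factoring f modulo the 27 such primes p <= 113 (skipping 2, 3, 5, which divide the discriminant), each new pattern first appears at: mod 7: f = (x^2 + x + 4)(x^4 + 2x^2 + 2x + 4), pattern 4+2; mod 13: f = (x + 1)(x^2 + 3x + 4)(x^3 + 4x^2 + 11x + 12), pattern 3+2+1; mod 17: f = (x^3 + 4x^2 + 4x + 15)(x^3 + 4x^2 + 14x + 1), pattern 3+3; mod 19: f = (x^2 + 4x + 9)(x^2 + 11x + 1)(x^2 + 12x + 9), pattern 2+2+2; mod 31: f = (x^6 + 8x^5 + 3x^4 + 26x^3 + 30x^2 + 25x + 7), pattern 6; mod 37: f = (x + 14)(x + 15)(x^2 + 26x + 8)(x^2 + 27x + 19), pattern 2+2+1+1; mod 41: f = (x + 4)(x + 13)(x + 28)(x^3 + 4x^2 + 23x + 36), pattern 3+1+1+1; mod 113: f = (x + 56)(x + 62)(x + 83)(x + 112)(x^2 + 34x + 57), pattern 2+1+1+1+1. No other pattern occurs in this range, so the set of observed cycle types is {4+2, 3+2+1, 3+3, 2+2+2, 6, 2+2+1+1, 3+1+1+1, 2+1+1+1+1}. The candidates containing elements of all these cycle types are (S_3 x S_3) : C_2 (6T13) of order 72, S_6 (6T16) of order 720; the others are excluded. The observed types are precisely the cycle types that occur in (S_3 x S_3) : C_2 (6T13) (apart from the identity). Each of the other remaining candidates has further cycle types, and by the Chebotarev density theorem the matching factorization patterns would occur for a proportion of primes equal to their share of the group: S_6 (6T16) additionally contains elements of type 5+1, 4+1+1 (234 of its 720 elements, about 32% of primes). None of the 27 primes tested shows any such pattern (for each of these groups the chance of that is below 10^-4), which rules them out. Hence G = (S_3 x S_3) : C_2 (6T13), of order 72.

(S_3 x S_3) : C_2 (also written G72)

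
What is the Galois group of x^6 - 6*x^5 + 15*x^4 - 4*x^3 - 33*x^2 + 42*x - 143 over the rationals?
S_3 x S_3

The polynomial f is an irreducible sextic over Q, so G = Gal(f/Q) is one of the 16 transitive subgroups 6T1, ..., 6T16 of S_6. The discriminant of f is 5410421842378752, which is not a perfect square, so G is not contained in A_6. The transitive groups of degree 6 not contained in A_6 are: C_6 (6T1, order 6), S_3 (6T2, order 6), D_6 (6T3, order 12), C_3 x S_3 (6T5, order 18), A_4 x C_2 (6T6, order 24), S_4 (6T8, order 24), S_3 x S_3 (6T9, order 36), S_4 x C_2 (6T11, order 48), (S_3 x S_3) : C_2 (6T13, order 72), PGL(2,5) (6T14, order 120), S_6 (6T16, order 720). By Dedekind's theorem, for a prime p not dividing disc(f) the degrees of the irreducible factors of f mod p form the cycle type of an element of G. Factoring f modulo the 23 such primes p <= 97 (skipping 2, 3, which divide the discriminant), each new pattern first appears at: mod 5: f = (x^6 + 4x^5 + x^3 + 2x^2 + 2x + 2), pattern 6; mod 11: f = (x)(x + 4)(x^2 + 4x + 9)(x^2 + 8x + 3), pattern 2+2+1+1; mod 13: f = (x)(x + 2)(x + 8)(x^3 + 10x^2 + 3x + 1), pattern 3+1+1+1; mod 31: f = (x^2 + x + 13)(x^2 + 11x + 1)(x^2 + 13x + 20), pattern 2+2+2; mod 97: f = (x^3 + 94x^2 + 3x + 24)(x^3 + 94x^2 + 3x + 87), pattern 3+3. No other pattern occurs in this range, so the set of observed cycle types is {6, 2+2+1+1, 3+1+1+1, 2+2+2, 3+3}. The candidates containing elements of all these cycle types are S_3 x S_3 (6T9) of order 36, (S_3 x S_3) : C_2 (6T13) of order 72, S_6 (6T16) of order 720; the others are excluded. The observed types are precisely the cycle types that occur in S_3 x S_3 (6T9) (apart from the identity). Each of the other remaining candidates has further cycle types, and by the Chebotarev density theorem the matching factorization patterns would occur for a proportion of primes equal to their share of the group: (S_3 x S_3) : C_2 (6T13) additionally contains elements of type 4+2, 3+2+1, 2+1+1+1+1 (36 of its 72 elements, about 50% of primes); S_6 (6T16) additionally contains elements of type 5+1, 4+2, 4+1+1, 3+2+1, 2+1+1+1+1 (459 of its 720 elements, about 64% of primes). None of the 23 primes tested shows any such pattern (for each of these groups the chance of that is below 10^-4), which rules them out. Hence G = S_3 x S_3 (6T9), of order 36.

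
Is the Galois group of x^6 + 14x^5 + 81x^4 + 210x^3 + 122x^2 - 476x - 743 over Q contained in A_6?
The polynomial is irreducible of degree 6 over Q. Its discriminant is 1728393484898304 = 41573952^2, a perfect square. A Galois group lies in the alternating group exactly when the discriminant is a square in Q, so the Galois group (A_4) is contained in A_6.

Yes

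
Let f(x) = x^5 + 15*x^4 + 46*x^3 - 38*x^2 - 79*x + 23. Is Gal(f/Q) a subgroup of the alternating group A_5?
The polynomial is irreducible of degree 5 over Q. Its discriminant is 8121314443264 = 2849792^2, a perfect square. A Galois group lies in the alternating group exactly when the discriminant is a square in Q, so the Galois group (C_5) is contained in A_5.

Yes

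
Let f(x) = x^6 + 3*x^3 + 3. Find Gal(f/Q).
C_3 x S_3 (order 18)

The polynomial f is an irreducible sextic over Q, so G = Gal(f/Q) is one of the 16 transitive subgroups 6T1, ..., 6T16 of S_6. The discriminant of f is -177147, which is not a perfect square, so G is not contained in A_6. The transitive groups of degree 6 not contained in A_6 are: C_6 (6T1, order 6), S_3 (6T2, order 6), D_6 (6T3, order 12), C_3 x S_3 (6T5, order 18), A_4 x C_2 (6T6, order 24), S_4 (6T8, order 24), S_3 x S_3 (6T9, order 36), S_4 x C_2 (6T11, order 48), (S_3 x S_3) : C_2 (6T13, order 72), PGL(2,5) (6T14, order 120), S_6 (6T16, order 720). By Dedekind's theorem, for a prime p not dividing disc(f) the degrees of the irreducible factors of f mod p form the cycle type of an element of G. Factoring f modulo the 33 such primes p <= 139 (skipping 3, which divides the discriminant), each new pattern first appears at: mod 2: f = (x^6 + x^3 + 1), pattern 6; mod 7: f = (x + 3)(x + 5)(x + 6)(x^3 + 4), pattern 3+1+1+1; mod 17: f = (x^2 + 5x + 7)(x^2 + 13x + 7)(x^2 + 16x + 7), pattern 2+2+2; mod 19: f = (x^3 + 9)(x^3 + 13), pattern 3+3; mod 73: f = (x + 42)(x + 43)(x + 44)(x + 51)(x + 52)(x + 60), pattern 1+1+1+1+1+1. No other pattern occurs in this range, so the set of observed cycle types is {6, 3+1+1+1, 2+2+2, 3+3, 1+1+1+1+1+1}. The candidates containing elements of all these cycle types are C_3 x S_3 (6T5) of order 18, S_3 x S_3 (6T9) of order 36, (S_3 x S_3) : C_2 (6T13) of order 72, S_6 (6T16) of order 720; the others are excluded. The observed types are precisely the cycle types that occur in C_3 x S_3 (6T5). Each of the other remaining candidates has further cycle types, and by the Chebotarev density theorem the matching factorization patterns would occur for a proportion of primes equal to their share of the group: S_3 x S_3 (6T9) additionally contains elements of type 2+2+1+1 (9 of its 36 elements, about 25% of primes); (S_3 x S_3) : C_2 (6T13) additionally contains elements of type 4+2, 3+2+1, 2+2+1+1, 2+1+1+1+1 (45 of its 72 elements, about 62% of primes); S_6 (6T16) additionally contains elements of type 5+1, 4+2, 4+1+1, 3+2+1, 2+2+1+1, 2+1+1+1+1 (504 of its 720 elements, about 70% of primes). None of the 33 primes tested shows any such pattern (for each of these groups the chance of that is below 10^-4), which rules them out. Hence G = C_3 x S_3 (6T5), of order 18.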